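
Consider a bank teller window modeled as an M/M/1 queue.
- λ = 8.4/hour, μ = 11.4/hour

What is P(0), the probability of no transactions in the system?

ρ = λ/μ = 8.4/11.4 = 0.7368
P(0) = 1 - ρ = 1 - 0.7368 = 0.2632
The server is idle 26.32% of the time.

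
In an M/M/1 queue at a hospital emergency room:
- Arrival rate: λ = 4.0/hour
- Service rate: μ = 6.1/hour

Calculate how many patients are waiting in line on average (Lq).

ρ = λ/μ = 4.0/6.1 = 0.6557
For M/M/1: Lq = λ²/(μ(μ-λ))
Lq = 16.00/(6.1 × 2.10)
Lq = 1.2490 patients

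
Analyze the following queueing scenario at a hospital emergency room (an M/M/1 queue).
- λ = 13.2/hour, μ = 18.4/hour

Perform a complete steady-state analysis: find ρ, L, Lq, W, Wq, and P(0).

Step 1: ρ = λ/μ = 13.2/18.4 = 0.7174
Step 2: L = λ/(μ-λ) = 13.2/5.20 = 2.5385
Step 3: Lq = λ²/(μ(μ-λ)) = 174.24/(18.4×5.20) = 1.8211
Step 4: W = 1/(μ-λ) = 1/5.20 = 0.19231
Step 5: Wq = λ/(μ(μ-λ)) = 13.2/(18.4×5.20) = 0.1380
Step 6: P(0) = 1-ρ = 0.2826
Verify: L = λW = 13.2×0.19231 = 2.5385 ✔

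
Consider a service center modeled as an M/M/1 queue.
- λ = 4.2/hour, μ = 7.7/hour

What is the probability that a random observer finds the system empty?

ρ = λ/μ = 4.2/7.7 = 0.5455
P(0) = 1 - ρ = 1 - 0.5455 = 0.4545
The server is idle 45.45% of the time.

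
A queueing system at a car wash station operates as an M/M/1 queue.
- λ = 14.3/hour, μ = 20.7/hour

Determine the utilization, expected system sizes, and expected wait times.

Step 1: ρ = λ/μ = 14.3/20.7 = 0.6908
Step 2: L = λ/(μ-λ) = 14.3/6.40 = 2.2344
Step 3: Lq = λ²/(μ(μ-λ)) = 204.49/(20.7×6.40) = 1.5436
Step 4: W = 1/(μ-λ) = 1/6.40 = 0.15625
Step 5: Wq = λ/(μ(μ-λ)) = 14.3/(20.7×6.40) = 0.1079
Step 6: P(0) = 1-ρ = 0.3092
Verify: L = λW = 14.3×0.15625 = 2.2344 ✔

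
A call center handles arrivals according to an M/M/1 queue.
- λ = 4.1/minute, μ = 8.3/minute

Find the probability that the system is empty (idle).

ρ = λ/μ = 4.1/8.3 = 0.4940
P(0) = 1 - ρ = 1 - 0.4940 = 0.5060
The server is idle 50.60% of the time.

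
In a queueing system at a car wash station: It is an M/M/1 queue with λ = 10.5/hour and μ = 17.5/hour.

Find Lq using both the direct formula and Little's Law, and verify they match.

Method 1 (direct): Lq = λ²/(μ(μ-λ)) = 110.25/(17.5 × 7.00) = 0.9000

Method 2 (Little's Law):
W = 1/(μ-λ) = 1/7.00 = 0.142857
Wq = W - 1/μ = 0.142857 - 0.0571429 = 0.08571
Lq = λWq = 10.5 × 0.08571 = 0.9000 ✔ (matches Method 1)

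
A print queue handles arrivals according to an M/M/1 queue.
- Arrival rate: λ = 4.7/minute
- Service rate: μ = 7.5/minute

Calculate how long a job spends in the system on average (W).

First, compute utilization: ρ = λ/μ = 4.7/7.5 = 0.6267
For M/M/1: W = 1/(μ-λ)
W = 1/(7.5-4.7) = 1/2.80
W = 0.3571 minutes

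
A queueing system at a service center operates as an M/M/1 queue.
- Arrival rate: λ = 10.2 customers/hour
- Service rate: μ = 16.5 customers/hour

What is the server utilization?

Server utilization: ρ = λ/μ
ρ = 10.2/16.5 = 0.6182
The server is busy 61.82% of the time.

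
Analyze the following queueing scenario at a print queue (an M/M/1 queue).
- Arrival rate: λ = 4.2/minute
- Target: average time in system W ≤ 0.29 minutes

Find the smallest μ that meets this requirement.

For M/M/1: W = 1/(μ-λ)
Need W ≤ 0.29, so 1/(μ-λ) ≤ 0.29
μ - λ ≥ 1/0.29 = 3.4483
μ ≥ 4.2 + 3.4483 = 7.6483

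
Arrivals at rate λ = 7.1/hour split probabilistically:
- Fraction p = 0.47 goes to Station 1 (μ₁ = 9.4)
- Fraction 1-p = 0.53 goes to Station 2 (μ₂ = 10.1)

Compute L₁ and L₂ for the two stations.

Effective rates: λ₁ = 7.1×0.47 = 3.337, λ₂ = 7.1×0.53 = 3.763
Station 1: ρ₁ = 3.337/9.4 = 0.3550, L₁ = ρ₁/(1-ρ₁) = 0.3550/(1-0.3550) = 0.5504
Station 2: ρ₂ = 3.763/10.1 = 0.37257, L₂ = ρ₂/(1-ρ₂) = 0.37257/(1-0.37257) = 0.5938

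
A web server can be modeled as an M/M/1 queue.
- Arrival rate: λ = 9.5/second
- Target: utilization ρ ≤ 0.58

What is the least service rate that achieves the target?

ρ = λ/μ, so μ = λ/ρ
μ ≥ 9.5/0.58 = 16.3793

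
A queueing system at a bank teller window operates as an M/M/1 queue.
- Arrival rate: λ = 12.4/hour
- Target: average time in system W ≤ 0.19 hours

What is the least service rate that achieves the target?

For M/M/1: W = 1/(μ-λ)
Need W ≤ 0.19, so 1/(μ-λ) ≤ 0.19
μ - λ ≥ 1/0.19 = 5.2632
μ ≥ 12.4 + 5.2632 = 17.6632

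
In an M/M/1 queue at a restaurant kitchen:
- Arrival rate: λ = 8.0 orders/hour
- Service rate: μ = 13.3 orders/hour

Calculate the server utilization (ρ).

Server utilization: ρ = λ/μ
ρ = 8.0/13.3 = 0.6015
The server is busy 60.15% of the time.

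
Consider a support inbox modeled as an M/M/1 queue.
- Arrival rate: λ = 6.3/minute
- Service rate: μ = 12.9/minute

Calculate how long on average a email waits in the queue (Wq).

First, compute utilization: ρ = λ/μ = 6.3/12.9 = 0.4884
For M/M/1: Wq = λ/(μ(μ-λ))
Wq = 6.3/(12.9 × (12.9-6.3))
Wq = 6.3/(12.9 × 6.60)
Wq = 0.07400 minutes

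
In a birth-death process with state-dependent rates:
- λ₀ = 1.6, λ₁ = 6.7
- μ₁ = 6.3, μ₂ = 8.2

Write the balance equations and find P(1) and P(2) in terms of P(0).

Balance equations:
State 0: λ₀P₀ = μ₁P₁ → P₁ = (λ₀/μ₁)P₀ = (1.6/6.3)P₀ = 0.2540P₀
State 1: P₂ = (λ₀λ₁)/(μ₁μ₂)P₀ = (1.6×6.7)/(6.3×8.2)P₀ = 0.2075P₀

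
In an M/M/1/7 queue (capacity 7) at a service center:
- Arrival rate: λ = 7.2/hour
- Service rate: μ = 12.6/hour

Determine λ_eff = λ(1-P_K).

ρ = λ/μ = 7.2/12.6 = 0.57143
P₀ = (1-ρ)/(1-ρ^(K+1)) = (1-0.57143)/(1-0.57143^8) = 0.4286/0.9886 = 0.4335
P_K = P₀×ρ^K = 0.43350 × 0.57143^7 = 0.43350 × 0.019895 = 0.008624
λ_eff = λ(1-P_K) = 7.2 × (1 - 0.008624) = 7.2 × 0.99138 = 7.1379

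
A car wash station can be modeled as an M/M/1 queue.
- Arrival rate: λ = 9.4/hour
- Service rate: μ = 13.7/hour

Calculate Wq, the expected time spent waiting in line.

First, compute utilization: ρ = λ/μ = 9.4/13.7 = 0.6861
For M/M/1: Wq = λ/(μ(μ-λ))
Wq = 9.4/(13.7 × (13.7-9.4))
Wq = 9.4/(13.7 × 4.30)
Wq = 0.1596 hours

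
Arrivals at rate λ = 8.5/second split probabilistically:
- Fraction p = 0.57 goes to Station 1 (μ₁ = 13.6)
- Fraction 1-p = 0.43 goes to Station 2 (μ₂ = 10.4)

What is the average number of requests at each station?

Effective rates: λ₁ = 8.5×0.57 = 4.845, λ₂ = 8.5×0.43 = 3.655
Station 1: ρ₁ = 4.845/13.6 = 0.35625, L₁ = ρ₁/(1-ρ₁) = 0.35625/(1-0.35625) = 0.5534
Station 2: ρ₂ = 3.655/10.4 = 0.35144, L₂ = ρ₂/(1-ρ₂) = 0.35144/(1-0.35144) = 0.5419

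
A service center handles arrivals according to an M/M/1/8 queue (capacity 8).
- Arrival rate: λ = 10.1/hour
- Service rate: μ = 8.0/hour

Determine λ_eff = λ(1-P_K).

ρ = λ/μ = 10.1/8.0 = 1.2625
P₀ = (1-ρ)/(1-ρ^(K+1)) = (1-1.2625)/(1-1.2625^9) = -0.2625/-7.1486 = 0.03672
P_K = P₀×ρ^K = 0.03672 × 1.2625^8 = 0.03672 × 6.4543 = 0.2370
λ_eff = λ(1-P_K) = 10.1 × (1 - 0.23701) = 10.1 × 0.76299 = 7.7062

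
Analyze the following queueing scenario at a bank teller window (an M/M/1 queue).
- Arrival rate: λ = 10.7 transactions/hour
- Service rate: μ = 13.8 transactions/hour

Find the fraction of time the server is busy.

Server utilization: ρ = λ/μ
ρ = 10.7/13.8 = 0.7754
The server is busy 77.54% of the time.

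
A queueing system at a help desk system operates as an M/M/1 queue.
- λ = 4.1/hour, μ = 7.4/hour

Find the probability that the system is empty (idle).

ρ = λ/μ = 4.1/7.4 = 0.5541
P(0) = 1 - ρ = 1 - 0.5541 = 0.4459
The server is idle 44.59% of the time.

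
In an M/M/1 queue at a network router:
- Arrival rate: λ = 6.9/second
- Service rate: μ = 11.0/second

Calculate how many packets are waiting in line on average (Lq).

ρ = λ/μ = 6.9/11.0 = 0.6273
For M/M/1: Lq = λ²/(μ(μ-λ))
Lq = 47.61/(11.0 × 4.10)
Lq = 1.0557 packets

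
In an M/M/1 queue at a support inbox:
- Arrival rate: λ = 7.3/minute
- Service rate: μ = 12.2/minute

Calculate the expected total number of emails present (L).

ρ = λ/μ = 7.3/12.2 = 0.5984
For M/M/1: L = λ/(μ-λ)
L = 7.3/(12.2-7.3) = 7.3/4.90
L = 1.4898 emails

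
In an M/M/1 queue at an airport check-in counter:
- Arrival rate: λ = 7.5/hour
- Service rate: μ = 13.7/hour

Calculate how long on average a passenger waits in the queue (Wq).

First, compute utilization: ρ = λ/μ = 7.5/13.7 = 0.5474
For M/M/1: Wq = λ/(μ(μ-λ))
Wq = 7.5/(13.7 × (13.7-7.5))
Wq = 7.5/(13.7 × 6.20)
Wq = 0.08830 hours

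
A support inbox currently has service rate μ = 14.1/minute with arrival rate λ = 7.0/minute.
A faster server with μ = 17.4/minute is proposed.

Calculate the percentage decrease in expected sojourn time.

System 1: ρ₁ = 7.0/14.1 = 0.4965, W₁ = 1/(14.1-7.0) = 0.14085
System 2: ρ₂ = 7.0/17.4 = 0.4023, W₂ = 1/(17.4-7.0) = 0.096154
Improvement: (W₁-W₂)/W₁ = (0.14085-0.096154)/0.14085 = 31.73%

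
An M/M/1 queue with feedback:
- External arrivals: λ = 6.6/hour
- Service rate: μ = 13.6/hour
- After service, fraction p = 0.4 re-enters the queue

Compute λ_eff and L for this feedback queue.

Effective arrival rate: λ_eff = λ/(1-p) = 6.6/(1-0.4) = 6.6/0.60 = 11.0000
ρ = λ_eff/μ = 11.0000/13.6 = 0.808824
L = ρ/(1-ρ) = 0.808824/(1-0.808824) = 4.2308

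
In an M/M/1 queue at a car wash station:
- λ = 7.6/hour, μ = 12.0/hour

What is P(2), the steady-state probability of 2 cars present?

ρ = λ/μ = 7.6/12.0 = 0.6333
P(n) = (1-ρ)ρⁿ
P(2) = (1-0.6333) × 0.6333^2
P(2) = 0.3667 × 0.4011
P(2) = 0.1471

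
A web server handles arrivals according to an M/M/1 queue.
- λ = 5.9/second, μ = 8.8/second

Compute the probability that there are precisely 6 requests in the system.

ρ = λ/μ = 5.9/8.8 = 0.67045
P(n) = (1-ρ)ρⁿ
P(6) = (1-0.67045) × 0.67045^6
P(6) = 0.3296 × 0.09082
P(6) = 0.02993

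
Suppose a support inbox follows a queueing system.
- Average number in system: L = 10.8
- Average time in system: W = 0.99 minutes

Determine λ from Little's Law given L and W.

Little's Law: L = λW, so λ = L/W
λ = 10.8/0.99 = 10.9091 emails/minute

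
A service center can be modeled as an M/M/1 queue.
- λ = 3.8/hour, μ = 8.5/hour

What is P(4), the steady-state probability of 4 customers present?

ρ = λ/μ = 3.8/8.5 = 0.4471
P(n) = (1-ρ)ρⁿ
P(4) = (1-0.4471) × 0.4471^4
P(4) = 0.5529 × 0.03996
P(4) = 0.02209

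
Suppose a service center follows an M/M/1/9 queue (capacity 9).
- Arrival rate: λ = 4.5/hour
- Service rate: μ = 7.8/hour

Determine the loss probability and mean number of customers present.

ρ = λ/μ = 4.5/7.8 = 0.57692
P₀ = (1-ρ)/(1-ρ^(K+1)) = (1-0.57692)/(1-0.57692^10) = 0.4231/0.9959 = 0.4248
P_K = P₀×ρ^K = 0.4248 × 0.57692^9 = 0.4248 × 0.007080 = 0.003008
Blocking probability P_9 = 0.003008 (0.30%)
L = ρ[1 - (K+1)ρ^K + Kρ^(K+1)] / [(1-ρ)(1-ρ^(K+1))]
L = 0.57692 × (1 - 10×0.007080 + 9×0.004085) / ((1 - 0.57692) × (1 - 0.004085)) = 1.3226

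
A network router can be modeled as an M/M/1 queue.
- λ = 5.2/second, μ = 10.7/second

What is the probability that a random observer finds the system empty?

ρ = λ/μ = 5.2/10.7 = 0.4860
P(0) = 1 - ρ = 1 - 0.4860 = 0.5140
The server is idle 51.40% of the time.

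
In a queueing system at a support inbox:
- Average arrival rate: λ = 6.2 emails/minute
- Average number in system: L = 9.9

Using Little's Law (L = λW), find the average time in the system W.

Little's Law: L = λW, so W = L/λ
W = 9.9/6.2 = 1.5968 minutes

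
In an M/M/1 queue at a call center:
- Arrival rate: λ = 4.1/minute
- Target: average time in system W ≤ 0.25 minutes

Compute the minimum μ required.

For M/M/1: W = 1/(μ-λ)
Need W ≤ 0.25, so 1/(μ-λ) ≤ 0.25
μ - λ ≥ 1/0.25 = 4.0000
μ ≥ 4.1 + 4.0000 = 8.1000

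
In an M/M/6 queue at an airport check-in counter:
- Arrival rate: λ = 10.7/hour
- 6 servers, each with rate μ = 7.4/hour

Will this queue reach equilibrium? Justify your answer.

Stability requires ρ = λ/(cμ) < 1
ρ = 10.7/(6 × 7.4) = 10.7/44.40 = 0.2410
Since 0.2410 < 1, the system is STABLE.
The servers are busy 24.10% of the time.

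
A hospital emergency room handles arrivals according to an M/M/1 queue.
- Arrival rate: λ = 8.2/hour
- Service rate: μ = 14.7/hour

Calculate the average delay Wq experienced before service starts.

First, compute utilization: ρ = λ/μ = 8.2/14.7 = 0.5578
For M/M/1: Wq = λ/(μ(μ-λ))
Wq = 8.2/(14.7 × (14.7-8.2))
Wq = 8.2/(14.7 × 6.50)
Wq = 0.08582 hours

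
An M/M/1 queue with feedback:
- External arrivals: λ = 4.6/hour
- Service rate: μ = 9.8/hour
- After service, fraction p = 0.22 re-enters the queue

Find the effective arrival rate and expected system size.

Effective arrival rate: λ_eff = λ/(1-p) = 4.6/(1-0.22) = 4.6/0.78 = 5.8974
ρ = λ_eff/μ = 5.8974/9.8 = 0.60178
L = ρ/(1-ρ) = 0.60178/(1-0.60178) = 1.5112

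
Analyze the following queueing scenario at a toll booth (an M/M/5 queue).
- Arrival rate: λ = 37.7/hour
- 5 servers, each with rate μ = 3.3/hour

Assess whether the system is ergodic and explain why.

Stability requires ρ = λ/(cμ) < 1
ρ = 37.7/(5 × 3.3) = 37.7/16.50 = 2.2848
Since 2.2848 ≥ 1, the system is UNSTABLE.
Need c > λ/μ = 37.7/3.3 = 11.42.
Minimum servers needed: c = 12.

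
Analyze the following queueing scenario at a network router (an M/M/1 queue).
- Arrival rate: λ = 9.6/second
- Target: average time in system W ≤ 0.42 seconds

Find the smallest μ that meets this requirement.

For M/M/1: W = 1/(μ-λ)
Need W ≤ 0.42, so 1/(μ-λ) ≤ 0.42
μ - λ ≥ 1/0.42 = 2.3810
μ ≥ 9.6 + 2.3810 = 11.9810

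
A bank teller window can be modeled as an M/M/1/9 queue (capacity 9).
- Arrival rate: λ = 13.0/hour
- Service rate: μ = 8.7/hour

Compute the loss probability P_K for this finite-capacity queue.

ρ = λ/μ = 13.0/8.7 = 1.494253
P₀ = (1-ρ)/(1-ρ^(K+1)) = (1-1.494253)/(1-1.494253^10) = -0.49425/-54.4934 = 0.009070
P_K = P₀×ρ^K = 0.009070 × 1.494253^9 = 0.009070 × 37.1379 = 0.3368
Blocking probability = 33.68%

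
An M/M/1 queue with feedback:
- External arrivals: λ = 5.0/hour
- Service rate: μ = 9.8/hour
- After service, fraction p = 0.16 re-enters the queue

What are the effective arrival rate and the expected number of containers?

Effective arrival rate: λ_eff = λ/(1-p) = 5.0/(1-0.16) = 5.0/0.84 = 5.95238
ρ = λ_eff/μ = 5.95238/9.8 = 0.607386
L = ρ/(1-ρ) = 0.607386/(1-0.607386) = 1.5470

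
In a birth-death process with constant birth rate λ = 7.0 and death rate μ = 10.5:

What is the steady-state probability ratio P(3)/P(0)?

For constant rates: P(n)/P(0) = (λ/μ)^n
P(3)/P(0) = (7.0/10.5)^3 = 0.6667^3 = 0.2963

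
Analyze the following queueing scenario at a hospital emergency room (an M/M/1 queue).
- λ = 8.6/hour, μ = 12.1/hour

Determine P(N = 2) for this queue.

ρ = λ/μ = 8.6/12.1 = 0.7107
P(n) = (1-ρ)ρⁿ
P(2) = (1-0.7107) × 0.7107^2
P(2) = 0.2893 × 0.5051
P(2) = 0.1461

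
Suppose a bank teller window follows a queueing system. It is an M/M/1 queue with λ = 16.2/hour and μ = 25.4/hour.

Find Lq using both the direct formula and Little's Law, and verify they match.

Method 1 (direct): Lq = λ²/(μ(μ-λ)) = 262.44/(25.4 × 9.20) = 1.1231

Method 2 (Little's Law):
W = 1/(μ-λ) = 1/9.20 = 0.1087
Wq = W - 1/μ = 0.1087 - 0.03937 = 0.06933
Lq = λWq = 16.2 × 0.06933 = 1.1231 ✔ (matches Method 1)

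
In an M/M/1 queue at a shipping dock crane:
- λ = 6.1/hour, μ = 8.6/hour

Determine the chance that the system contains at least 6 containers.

ρ = λ/μ = 6.1/8.6 = 0.7093
P(N ≥ n) = ρⁿ
P(N ≥ 6) = 0.7093^6
P(N ≥ 6) = 0.1273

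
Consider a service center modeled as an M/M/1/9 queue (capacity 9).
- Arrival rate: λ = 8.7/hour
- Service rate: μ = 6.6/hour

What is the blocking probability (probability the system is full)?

ρ = λ/μ = 8.7/6.6 = 1.31818
P₀ = (1-ρ)/(1-ρ^(K+1)) = (1-1.31818)/(1-1.31818^10) = -0.3182/-14.8397 = 0.02144
P_K = P₀×ρ^K = 0.02144 × 1.31818^9 = 0.02144 × 12.0163 = 0.2576
Blocking probability = 25.76%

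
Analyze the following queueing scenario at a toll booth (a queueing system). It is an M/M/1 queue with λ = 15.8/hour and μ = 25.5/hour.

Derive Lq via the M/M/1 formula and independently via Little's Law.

Method 1 (direct): Lq = λ²/(μ(μ-λ)) = 249.64/(25.5 × 9.70) = 1.0093

Method 2 (Little's Law):
W = 1/(μ-λ) = 1/9.70 = 0.1031
Wq = W - 1/μ = 0.1031 - 0.03922 = 0.06388
Lq = λWq = 15.8 × 0.06388 = 1.0093 ✔ (matches Method 1)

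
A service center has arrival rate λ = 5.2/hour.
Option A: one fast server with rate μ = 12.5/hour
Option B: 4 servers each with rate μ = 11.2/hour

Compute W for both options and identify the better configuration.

Option A: single server μ = 12.5 (M/M/1)
  ρ_A = 5.2/12.5 = 0.4160
  W_A = 1/(μ-λ) = 1/(12.5-5.2) = 1/7.30 = 0.1370

Option B: 4 servers μ = 11.2 (M/M/4)
  ρ_B = λ/(cμ) = 5.2/(4×11.2) = 0.1161
  Offered load a = λ/μ = cρ = 5.2/11.2 = 0.4643
  P₀ = [ Σₙ₌₀^3 aⁿ/n! + a^4/(4!(1-ρ)) ]⁻¹
  Σ = a^0/0! + a^1/1! + a^2/2! + a^3/3! = 1.0000 + 0.46429 + 0.10778 + 0.016680 = 1.5887
  a^4/(4!(1-ρ)) = 0.046467/(24 × 0.88393) = 0.002190
  P₀ = 1/(1.5887 + 0.002190) = 0.6286
  Lq = P₀·a^4·ρ / (4!(1-ρ)²) = 0.62856 × 0.046467 × 0.11607 / (24 × 0.78133) = 0.0001808
  Wq_B = Lq/λ = 0.0001808/5.2 = 0.00003477
  W_B = Wq_B + 1/μ = 0.00003477 + 0.08929 = 0.08932

Since W_B = 0.08932 < W_A = 0.1370, Option B (multiple servers) has the shorter time in system.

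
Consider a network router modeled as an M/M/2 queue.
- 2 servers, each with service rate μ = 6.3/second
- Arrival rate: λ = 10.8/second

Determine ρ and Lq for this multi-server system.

Traffic intensity: ρ = λ/(cμ) = 10.8/(2×6.3) = 0.8571
Since ρ = 0.8571 < 1, system is stable.
Offered load a = λ/μ = cρ = 10.8/6.3 = 1.7143
P₀ = [ Σₙ₌₀^1 aⁿ/n! + a^2/(2!(1-ρ)) ]⁻¹
Σ = a^0/0! + a^1/1! = 1.0000 + 1.7143 = 2.7143
a^2/(2!(1-ρ)) = 2.93878/(2 × 0.142857) = 10.2857
P₀ = 1/(2.7143 + 10.2857) = 0.07692
Lq = P₀·a^2·ρ / (2!(1-ρ)²) = 0.076923 × 2.9388 × 0.85714 / (2 × 0.020408) = 4.7473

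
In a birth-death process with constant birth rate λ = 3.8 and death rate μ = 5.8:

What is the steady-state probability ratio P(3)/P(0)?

For constant rates: P(n)/P(0) = (λ/μ)^n
P(3)/P(0) = (3.8/5.8)^3 = 0.65517^3 = 0.2812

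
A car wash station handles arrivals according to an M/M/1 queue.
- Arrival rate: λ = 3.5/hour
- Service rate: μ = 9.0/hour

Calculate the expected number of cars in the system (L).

ρ = λ/μ = 3.5/9.0 = 0.3889
For M/M/1: L = λ/(μ-λ)
L = 3.5/(9.0-3.5) = 3.5/5.50
L = 0.6364 cars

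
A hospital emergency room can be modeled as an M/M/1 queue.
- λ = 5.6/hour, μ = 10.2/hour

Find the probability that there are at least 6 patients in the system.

ρ = λ/μ = 5.6/10.2 = 0.54902
P(N ≥ n) = ρⁿ
P(N ≥ 6) = 0.54902^6
P(N ≥ 6) = 0.02739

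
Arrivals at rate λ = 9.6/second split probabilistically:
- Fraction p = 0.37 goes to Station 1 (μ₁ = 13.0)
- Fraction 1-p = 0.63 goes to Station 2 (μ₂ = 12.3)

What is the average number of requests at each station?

Effective rates: λ₁ = 9.6×0.37 = 3.552, λ₂ = 9.6×0.63 = 6.048
Station 1: ρ₁ = 3.552/13.0 = 0.27323, L₁ = ρ₁/(1-ρ₁) = 0.27323/(1-0.27323) = 0.3760
Station 2: ρ₂ = 6.048/12.3 = 0.49171, L₂ = ρ₂/(1-ρ₂) = 0.49171/(1-0.49171) = 0.9674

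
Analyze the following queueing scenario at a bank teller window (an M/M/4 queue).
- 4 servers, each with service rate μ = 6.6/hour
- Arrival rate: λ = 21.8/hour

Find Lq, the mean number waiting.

Traffic intensity: ρ = λ/(cμ) = 21.8/(4×6.6) = 0.8258
Since ρ = 0.8258 < 1, system is stable.
Offered load a = λ/μ = cρ = 21.8/6.6 = 3.3030
P₀ = [ Σₙ₌₀^3 aⁿ/n! + a^4/(4!(1-ρ)) ]⁻¹
Σ = a^0/0! + a^1/1! + a^2/2! + a^3/3! = 1.00000 + 3.30303 + 5.45500 + 6.00602 = 15.7641
a^4/(4!(1-ρ)) = 119.0283/(24 × 0.1742424) = 28.4633
P₀ = 1/(15.7641 + 28.4633) = 0.02261
Lq = P₀·a^4·ρ / (4!(1-ρ)²) = 0.02261045 × 119.0283 × 0.8257576 / (24 × 0.03036042) = 3.0500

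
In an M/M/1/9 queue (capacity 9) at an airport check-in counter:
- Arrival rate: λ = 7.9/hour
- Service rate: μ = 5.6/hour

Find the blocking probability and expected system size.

ρ = λ/μ = 7.9/5.6 = 1.410714
P₀ = (1-ρ)/(1-ρ^(K+1)) = (1-1.410714)/(1-1.410714^10) = -0.4107/-30.2169 = 0.01359
P_K = P₀×ρ^K = 0.013592 × 1.410714^9 = 0.013592 × 22.1284 = 0.3008
Blocking probability P_9 = 0.3008 (30.08%)
L = ρ[1 - (K+1)ρ^K + Kρ^(K+1)] / [(1-ρ)(1-ρ^(K+1))]
L = 1.410714 × (1 - 10×22.1284 + 9×31.2169) / ((1 - 1.410714) × (1 - 31.2169)) = 6.8962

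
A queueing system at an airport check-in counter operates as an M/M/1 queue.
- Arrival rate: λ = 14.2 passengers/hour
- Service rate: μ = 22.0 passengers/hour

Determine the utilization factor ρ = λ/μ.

Server utilization: ρ = λ/μ
ρ = 14.2/22.0 = 0.6455
The server is busy 64.55% of the time.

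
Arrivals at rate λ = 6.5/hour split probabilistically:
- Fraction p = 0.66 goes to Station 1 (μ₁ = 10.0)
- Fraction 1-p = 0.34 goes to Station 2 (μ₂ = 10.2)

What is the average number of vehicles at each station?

Effective rates: λ₁ = 6.5×0.66 = 4.29, λ₂ = 6.5×0.34 = 2.21
Station 1: ρ₁ = 4.29/10.0 = 0.4290, L₁ = ρ₁/(1-ρ₁) = 0.4290/(1-0.4290) = 0.7513
Station 2: ρ₂ = 2.21/10.2 = 0.21667, L₂ = ρ₂/(1-ρ₂) = 0.21667/(1-0.21667) = 0.2766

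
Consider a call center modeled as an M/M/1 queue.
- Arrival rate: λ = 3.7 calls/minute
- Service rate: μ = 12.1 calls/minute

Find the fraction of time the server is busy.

Server utilization: ρ = λ/μ
ρ = 3.7/12.1 = 0.3058
The server is busy 30.58% of the time.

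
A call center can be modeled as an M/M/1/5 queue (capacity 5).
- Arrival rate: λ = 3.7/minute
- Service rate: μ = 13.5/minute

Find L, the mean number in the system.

ρ = λ/μ = 3.7/13.5 = 0.27407
P₀ = (1-ρ)/(1-ρ^(K+1)) = (1-0.27407)/(1-0.27407^6) = 0.7259/0.9996 = 0.7262
P_K = P₀×ρ^K = 0.7262 × 0.27407^5 = 0.7262 × 0.001546 = 0.001123
L = ρ[1 - (K+1)ρ^K + Kρ^(K+1)] / [(1-ρ)(1-ρ^(K+1))]
L = 0.27407 × (1 - 6×0.001546 + 5×0.0004238) / ((1 - 0.27407) × (1 - 0.0004238)) = 0.3750 calls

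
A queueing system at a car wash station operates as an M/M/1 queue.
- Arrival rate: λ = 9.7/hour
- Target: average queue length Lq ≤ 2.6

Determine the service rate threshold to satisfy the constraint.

For M/M/1: Lq = λ²/(μ(μ-λ))
Need Lq ≤ 2.6, i.e. μ(μ-λ) ≥ λ²/2.6
μ² - 9.7μ - 94.09/2.6 ≥ 0  →  μ² - 9.7μ - 36.18846 ≥ 0
Quadratic formula (positive root): μ = [λ + √(λ² + 4×36.18846)]/2
Discriminant: 94.09 + 4×36.18846 = 238.8438, √238.8438 = 15.4546
μ ≥ (9.7 + 15.4546)/2 = 12.5773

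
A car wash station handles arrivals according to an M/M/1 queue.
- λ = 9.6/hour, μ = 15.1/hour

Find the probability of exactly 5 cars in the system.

ρ = λ/μ = 9.6/15.1 = 0.63576
P(n) = (1-ρ)ρⁿ
P(5) = (1-0.63576) × 0.63576^5
P(5) = 0.36424 × 0.10386
P(5) = 0.03783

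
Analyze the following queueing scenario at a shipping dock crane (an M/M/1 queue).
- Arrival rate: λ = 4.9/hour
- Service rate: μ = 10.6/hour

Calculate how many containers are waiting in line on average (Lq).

ρ = λ/μ = 4.9/10.6 = 0.4623
For M/M/1: Lq = λ²/(μ(μ-λ))
Lq = 24.01/(10.6 × 5.70)
Lq = 0.3974 containers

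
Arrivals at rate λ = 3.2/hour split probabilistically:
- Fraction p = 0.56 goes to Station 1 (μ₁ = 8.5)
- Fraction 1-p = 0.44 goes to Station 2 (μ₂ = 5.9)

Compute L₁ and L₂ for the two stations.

Effective rates: λ₁ = 3.2×0.56 = 1.792, λ₂ = 3.2×0.44 = 1.408
Station 1: ρ₁ = 1.792/8.5 = 0.2108, L₁ = ρ₁/(1-ρ₁) = 0.2108/(1-0.2108) = 0.2671
Station 2: ρ₂ = 1.408/5.9 = 0.2386, L₂ = ρ₂/(1-ρ₂) = 0.2386/(1-0.2386) = 0.3134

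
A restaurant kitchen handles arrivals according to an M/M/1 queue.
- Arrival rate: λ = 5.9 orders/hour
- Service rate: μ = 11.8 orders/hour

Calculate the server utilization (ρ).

Server utilization: ρ = λ/μ
ρ = 5.9/11.8 = 0.5000
The server is busy 50.00% of the time.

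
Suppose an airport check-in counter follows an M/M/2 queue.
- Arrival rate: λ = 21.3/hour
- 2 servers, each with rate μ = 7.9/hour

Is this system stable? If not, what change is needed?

Stability requires ρ = λ/(cμ) < 1
ρ = 21.3/(2 × 7.9) = 21.3/15.80 = 1.3481
Since 1.3481 ≥ 1, the system is UNSTABLE.
Need c > λ/μ = 21.3/7.9 = 2.70.
Minimum servers needed: c = 3.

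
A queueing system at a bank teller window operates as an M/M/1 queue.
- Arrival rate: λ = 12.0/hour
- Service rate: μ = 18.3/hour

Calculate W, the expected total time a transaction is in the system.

First, compute utilization: ρ = λ/μ = 12.0/18.3 = 0.6557
For M/M/1: W = 1/(μ-λ)
W = 1/(18.3-12.0) = 1/6.30
W = 0.1587 hours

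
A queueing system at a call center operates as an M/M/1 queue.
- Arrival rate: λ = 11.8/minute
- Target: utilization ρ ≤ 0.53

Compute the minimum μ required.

ρ = λ/μ, so μ = λ/ρ
μ ≥ 11.8/0.53 = 22.2642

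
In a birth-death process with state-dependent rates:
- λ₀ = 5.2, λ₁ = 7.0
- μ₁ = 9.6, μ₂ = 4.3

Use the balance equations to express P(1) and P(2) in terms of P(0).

Balance equations:
State 0: λ₀P₀ = μ₁P₁ → P₁ = (λ₀/μ₁)P₀ = (5.2/9.6)P₀ = 0.5417P₀
State 1: P₂ = (λ₀λ₁)/(μ₁μ₂)P₀ = (5.2×7.0)/(9.6×4.3)P₀ = 0.8818P₀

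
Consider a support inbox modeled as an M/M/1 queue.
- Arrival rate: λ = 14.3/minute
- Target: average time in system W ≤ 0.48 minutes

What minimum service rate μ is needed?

For M/M/1: W = 1/(μ-λ)
Need W ≤ 0.48, so 1/(μ-λ) ≤ 0.48
μ - λ ≥ 1/0.48 = 2.0833
μ ≥ 14.3 + 2.0833 = 16.3833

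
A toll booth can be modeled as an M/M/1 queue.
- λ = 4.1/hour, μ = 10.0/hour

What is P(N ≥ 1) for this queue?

ρ = λ/μ = 4.1/10.0 = 0.4100
P(N ≥ n) = ρⁿ
P(N ≥ 1) = 0.4100^1
P(N ≥ 1) = 0.4100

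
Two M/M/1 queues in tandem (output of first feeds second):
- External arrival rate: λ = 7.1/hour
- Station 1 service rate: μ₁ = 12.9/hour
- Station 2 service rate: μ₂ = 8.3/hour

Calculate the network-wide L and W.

By Jackson's theorem, each station behaves as independent M/M/1.
Station 1: ρ₁ = 7.1/12.9 = 0.5504, L₁ = ρ₁/(1-ρ₁) = λ/(μ₁-λ) = 7.1/5.80 = 1.2241
Station 2: ρ₂ = 7.1/8.3 = 0.8554, L₂ = ρ₂/(1-ρ₂) = λ/(μ₂-λ) = 7.1/1.20 = 5.9167
Total: L = L₁ + L₂ = 1.2241 + 5.9167 = 7.1408
W = L/λ = 7.1408/7.1 = 1.0057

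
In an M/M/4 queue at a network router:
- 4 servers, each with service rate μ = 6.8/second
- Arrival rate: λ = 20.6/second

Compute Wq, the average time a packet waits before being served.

Traffic intensity: ρ = λ/(cμ) = 20.6/(4×6.8) = 0.7574
Since ρ = 0.7574 < 1, system is stable.
Offered load a = λ/μ = cρ = 20.6/6.8 = 3.0294
P₀ = [ Σₙ₌₀^3 aⁿ/n! + a^4/(4!(1-ρ)) ]⁻¹
Σ = a^0/0! + a^1/1! + a^2/2! + a^3/3! = 1.00000 + 3.02941 + 4.58867 + 4.63365 = 13.2517
a^4/(4!(1-ρ)) = 84.2235/(24 × 0.242647) = 14.4626
P₀ = 1/(13.2517 + 14.4626) = 0.03608
Lq = P₀·a^4·ρ / (4!(1-ρ)²) = 0.036082 × 84.2235 × 0.75735 / (24 × 0.058878) = 1.6288
Wq = Lq/λ = 1.6288/20.6 = 0.07907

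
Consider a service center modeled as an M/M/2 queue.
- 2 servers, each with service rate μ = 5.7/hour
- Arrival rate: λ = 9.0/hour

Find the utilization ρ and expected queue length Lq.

Traffic intensity: ρ = λ/(cμ) = 9.0/(2×5.7) = 0.7895
Since ρ = 0.7895 < 1, system is stable.
Offered load a = λ/μ = cρ = 9.0/5.7 = 1.5789
P₀ = [ Σₙ₌₀^1 aⁿ/n! + a^2/(2!(1-ρ)) ]⁻¹
Σ = a^0/0! + a^1/1! = 1.0000 + 1.5789 = 2.5789
a^2/(2!(1-ρ)) = 2.49307/(2 × 0.210526) = 5.9211
P₀ = 1/(2.5789 + 5.9211) = 0.1176
Lq = P₀·a^2·ρ / (2!(1-ρ)²) = 0.117647 × 2.49307 × 0.789474 / (2 × 0.0443213) = 2.6122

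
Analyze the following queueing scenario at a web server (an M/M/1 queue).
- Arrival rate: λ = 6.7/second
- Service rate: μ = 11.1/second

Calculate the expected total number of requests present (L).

ρ = λ/μ = 6.7/11.1 = 0.6036
For M/M/1: L = λ/(μ-λ)
L = 6.7/(11.1-6.7) = 6.7/4.40
L = 1.5227 requests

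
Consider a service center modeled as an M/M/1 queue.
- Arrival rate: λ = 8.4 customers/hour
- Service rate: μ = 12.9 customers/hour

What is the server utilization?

Server utilization: ρ = λ/μ
ρ = 8.4/12.9 = 0.6512
The server is busy 65.12% of the time.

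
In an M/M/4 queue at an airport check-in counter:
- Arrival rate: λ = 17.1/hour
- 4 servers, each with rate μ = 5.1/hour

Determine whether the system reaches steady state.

Stability requires ρ = λ/(cμ) < 1
ρ = 17.1/(4 × 5.1) = 17.1/20.40 = 0.8382
Since 0.8382 < 1, the system is STABLE.
The servers are busy 83.82% of the time.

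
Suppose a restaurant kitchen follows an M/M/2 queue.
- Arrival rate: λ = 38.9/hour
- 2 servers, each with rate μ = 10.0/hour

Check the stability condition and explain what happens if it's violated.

Stability requires ρ = λ/(cμ) < 1
ρ = 38.9/(2 × 10.0) = 38.9/20.00 = 1.9450
Since 1.9450 ≥ 1, the system is UNSTABLE.
Need c > λ/μ = 38.9/10.0 = 3.89.
Minimum servers needed: c = 4.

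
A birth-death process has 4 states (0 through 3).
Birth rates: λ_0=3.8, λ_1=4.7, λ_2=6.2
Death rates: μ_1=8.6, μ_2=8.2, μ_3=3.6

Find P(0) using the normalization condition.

Ratios P(n)/P(0) = (λ₀···λₙ₋₁)/(μ₁···μₙ):
P(1)/P(0) = (3.8)/(8.6) = 0.44186
P(2)/P(0) = (3.8×4.7)/(8.6×8.2) = 0.25326
P(3)/P(0) = (3.8×4.7×6.2)/(8.6×8.2×3.6) = 0.43617

Normalization: ∑ P(n) = 1
P(0) × (1.0000 + 0.44186 + 0.25326 + 0.43617) = 1
P(0) × 2.1313 = 1
P(0) = 1/2.1313 = 0.4692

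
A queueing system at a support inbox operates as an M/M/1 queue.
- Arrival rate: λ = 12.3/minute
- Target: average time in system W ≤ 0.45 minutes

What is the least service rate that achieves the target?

For M/M/1: W = 1/(μ-λ)
Need W ≤ 0.45, so 1/(μ-λ) ≤ 0.45
μ - λ ≥ 1/0.45 = 2.2222
μ ≥ 12.3 + 2.2222 = 14.5222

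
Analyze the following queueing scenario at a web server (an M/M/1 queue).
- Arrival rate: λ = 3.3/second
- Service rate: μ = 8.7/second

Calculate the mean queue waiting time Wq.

First, compute utilization: ρ = λ/μ = 3.3/8.7 = 0.3793
For M/M/1: Wq = λ/(μ(μ-λ))
Wq = 3.3/(8.7 × (8.7-3.3))
Wq = 3.3/(8.7 × 5.40)
Wq = 0.07024 seconds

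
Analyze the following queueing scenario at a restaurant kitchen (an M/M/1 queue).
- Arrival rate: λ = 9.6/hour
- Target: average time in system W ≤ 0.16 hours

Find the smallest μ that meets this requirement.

For M/M/1: W = 1/(μ-λ)
Need W ≤ 0.16, so 1/(μ-λ) ≤ 0.16
μ - λ ≥ 1/0.16 = 6.2500
μ ≥ 9.6 + 6.2500 = 15.8500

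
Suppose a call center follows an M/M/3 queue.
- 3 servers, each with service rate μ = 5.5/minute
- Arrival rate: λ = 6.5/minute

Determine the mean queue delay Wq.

Traffic intensity: ρ = λ/(cμ) = 6.5/(3×5.5) = 0.3939
Since ρ = 0.3939 < 1, system is stable.
Offered load a = λ/μ = cρ = 6.5/5.5 = 1.1818
P₀ = [ Σₙ₌₀^2 aⁿ/n! + a^3/(3!(1-ρ)) ]⁻¹
Σ = a^0/0! + a^1/1! + a^2/2! = 1.00000 + 1.18182 + 0.698347 = 2.8802
a^3/(3!(1-ρ)) = 1.6506/(6 × 0.6061) = 0.4539
P₀ = 1/(2.8802 + 0.4539) = 0.2999
Lq = P₀·a^3·ρ / (3!(1-ρ)²) = 0.299932 × 1.65064 × 0.393939 / (6 × 0.367309) = 0.08850
Wq = Lq/λ = 0.088495/6.5 = 0.01361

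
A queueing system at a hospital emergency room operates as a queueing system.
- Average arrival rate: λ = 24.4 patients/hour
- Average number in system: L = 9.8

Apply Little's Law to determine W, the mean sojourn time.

Little's Law: L = λW, so W = L/λ
W = 9.8/24.4 = 0.4016 hours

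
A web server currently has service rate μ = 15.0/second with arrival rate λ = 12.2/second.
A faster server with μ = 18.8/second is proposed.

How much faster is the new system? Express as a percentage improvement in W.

System 1: ρ₁ = 12.2/15.0 = 0.8133, W₁ = 1/(15.0-12.2) = 0.357143
System 2: ρ₂ = 12.2/18.8 = 0.6489, W₂ = 1/(18.8-12.2) = 0.151515
Improvement: (W₁-W₂)/W₁ = (0.357143-0.151515)/0.357143 = 57.58%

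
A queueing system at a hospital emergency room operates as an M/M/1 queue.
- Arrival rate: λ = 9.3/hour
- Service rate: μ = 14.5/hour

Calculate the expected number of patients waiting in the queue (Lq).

ρ = λ/μ = 9.3/14.5 = 0.6414
For M/M/1: Lq = λ²/(μ(μ-λ))
Lq = 86.49/(14.5 × 5.20)
Lq = 1.1471 patients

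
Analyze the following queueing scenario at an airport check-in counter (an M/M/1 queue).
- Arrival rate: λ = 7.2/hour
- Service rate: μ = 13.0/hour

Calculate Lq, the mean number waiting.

ρ = λ/μ = 7.2/13.0 = 0.5538
For M/M/1: Lq = λ²/(μ(μ-λ))
Lq = 51.84/(13.0 × 5.80)
Lq = 0.6875 passengers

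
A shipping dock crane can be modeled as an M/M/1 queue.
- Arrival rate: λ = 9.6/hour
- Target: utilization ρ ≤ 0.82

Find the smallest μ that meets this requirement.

ρ = λ/μ, so μ = λ/ρ
μ ≥ 9.6/0.82 = 11.7073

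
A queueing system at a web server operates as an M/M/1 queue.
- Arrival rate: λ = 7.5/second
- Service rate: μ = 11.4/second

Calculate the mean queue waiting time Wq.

First, compute utilization: ρ = λ/μ = 7.5/11.4 = 0.6579
For M/M/1: Wq = λ/(μ(μ-λ))
Wq = 7.5/(11.4 × (11.4-7.5))
Wq = 7.5/(11.4 × 3.90)
Wq = 0.1687 seconds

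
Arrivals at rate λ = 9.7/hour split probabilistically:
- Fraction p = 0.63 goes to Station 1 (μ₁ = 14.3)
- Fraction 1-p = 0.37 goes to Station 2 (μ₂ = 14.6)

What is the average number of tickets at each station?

Effective rates: λ₁ = 9.7×0.63 = 6.111, λ₂ = 9.7×0.37 = 3.589
Station 1: ρ₁ = 6.111/14.3 = 0.42734, L₁ = ρ₁/(1-ρ₁) = 0.42734/(1-0.42734) = 0.7462
Station 2: ρ₂ = 3.589/14.6 = 0.2458, L₂ = ρ₂/(1-ρ₂) = 0.2458/(1-0.2458) = 0.3259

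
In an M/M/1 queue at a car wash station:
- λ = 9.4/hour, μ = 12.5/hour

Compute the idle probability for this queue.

ρ = λ/μ = 9.4/12.5 = 0.7520
P(0) = 1 - ρ = 1 - 0.7520 = 0.2480
The server is idle 24.80% of the time.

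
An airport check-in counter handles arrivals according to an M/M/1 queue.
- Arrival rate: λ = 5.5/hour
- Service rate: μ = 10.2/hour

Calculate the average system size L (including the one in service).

ρ = λ/μ = 5.5/10.2 = 0.5392
For M/M/1: L = λ/(μ-λ)
L = 5.5/(10.2-5.5) = 5.5/4.70
L = 1.1702 passengers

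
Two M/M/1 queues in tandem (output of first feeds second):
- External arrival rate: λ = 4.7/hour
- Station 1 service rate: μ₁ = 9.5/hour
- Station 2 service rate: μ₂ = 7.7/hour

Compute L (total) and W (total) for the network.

By Jackson's theorem, each station behaves as independent M/M/1.
Station 1: ρ₁ = 4.7/9.5 = 0.4947, L₁ = ρ₁/(1-ρ₁) = λ/(μ₁-λ) = 4.7/4.80 = 0.979167
Station 2: ρ₂ = 4.7/7.7 = 0.6104, L₂ = ρ₂/(1-ρ₂) = λ/(μ₂-λ) = 4.7/3.00 = 1.56667
Total: L = L₁ + L₂ = 0.979167 + 1.56667 = 2.5458
W = L/λ = 2.5458/4.7 = 0.5417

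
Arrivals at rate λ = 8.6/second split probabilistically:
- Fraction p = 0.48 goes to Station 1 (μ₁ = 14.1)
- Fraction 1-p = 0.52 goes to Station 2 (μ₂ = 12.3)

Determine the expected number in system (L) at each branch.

Effective rates: λ₁ = 8.6×0.48 = 4.128, λ₂ = 8.6×0.52 = 4.472
Station 1: ρ₁ = 4.128/14.1 = 0.2928, L₁ = ρ₁/(1-ρ₁) = 0.2928/(1-0.2928) = 0.4140
Station 2: ρ₂ = 4.472/12.3 = 0.3636, L₂ = ρ₂/(1-ρ₂) = 0.3636/(1-0.3636) = 0.5713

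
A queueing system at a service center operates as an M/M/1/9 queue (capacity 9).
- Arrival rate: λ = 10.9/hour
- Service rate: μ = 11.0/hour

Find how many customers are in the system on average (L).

ρ = λ/μ = 10.9/11.0 = 0.99091
P₀ = (1-ρ)/(1-ρ^(K+1)) = (1-0.99091)/(1-0.99091^10) = 0.009090/0.08727 = 0.1042
P_K = P₀×ρ^K = 0.10416 × 0.99091^9 = 0.10416 × 0.92110 = 0.09594
L = ρ[1 - (K+1)ρ^K + Kρ^(K+1)] / [(1-ρ)(1-ρ^(K+1))]
L = 0.99091 × (1 - 10×0.92110237 + 9×0.91272955) / ((1 - 0.99091) × (1 - 0.91272955)) = 4.4247 customers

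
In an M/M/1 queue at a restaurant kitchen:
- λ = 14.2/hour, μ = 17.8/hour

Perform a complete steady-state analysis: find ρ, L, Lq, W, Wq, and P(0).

Step 1: ρ = λ/μ = 14.2/17.8 = 0.7978
Step 2: L = λ/(μ-λ) = 14.2/3.60 = 3.9444
Step 3: Lq = λ²/(μ(μ-λ)) = 201.64/(17.8×3.60) = 3.1467
Step 4: W = 1/(μ-λ) = 1/3.60 = 0.277778
Step 5: Wq = λ/(μ(μ-λ)) = 14.2/(17.8×3.60) = 0.2216
Step 6: P(0) = 1-ρ = 0.2022
Verify: L = λW = 14.2×0.277778 = 3.9444 ✔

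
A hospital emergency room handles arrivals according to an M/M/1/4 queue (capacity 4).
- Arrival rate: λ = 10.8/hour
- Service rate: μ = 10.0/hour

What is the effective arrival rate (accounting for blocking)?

ρ = λ/μ = 10.8/10.0 = 1.0800
P₀ = (1-ρ)/(1-ρ^(K+1)) = (1-1.0800)/(1-1.0800^5) = -0.08000/-0.4693 = 0.1705
P_K = P₀×ρ^K = 0.17046 × 1.0800^4 = 0.17046 × 1.3605 = 0.2319
λ_eff = λ(1-P_K) = 10.8 × (1 - 0.231904) = 10.8 × 0.768096 = 8.2954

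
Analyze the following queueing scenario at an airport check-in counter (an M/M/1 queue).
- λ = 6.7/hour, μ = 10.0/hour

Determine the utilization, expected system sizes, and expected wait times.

Step 1: ρ = λ/μ = 6.7/10.0 = 0.6700
Step 2: L = λ/(μ-λ) = 6.7/3.30 = 2.0303
Step 3: Lq = λ²/(μ(μ-λ)) = 44.89/(10.0×3.30) = 1.3603
Step 4: W = 1/(μ-λ) = 1/3.30 = 0.30303
Step 5: Wq = λ/(μ(μ-λ)) = 6.7/(10.0×3.30) = 0.2030
Step 6: P(0) = 1-ρ = 0.3300
Verify: L = λW = 6.7×0.30303 = 2.0303 ✔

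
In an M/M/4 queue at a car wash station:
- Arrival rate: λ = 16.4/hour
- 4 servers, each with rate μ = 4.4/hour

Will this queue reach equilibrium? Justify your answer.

Stability requires ρ = λ/(cμ) < 1
ρ = 16.4/(4 × 4.4) = 16.4/17.60 = 0.9318
Since 0.9318 < 1, the system is STABLE.
The servers are busy 93.18% of the time.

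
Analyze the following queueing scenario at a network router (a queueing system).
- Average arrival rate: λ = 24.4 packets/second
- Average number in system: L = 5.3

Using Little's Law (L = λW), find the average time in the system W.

Little's Law: L = λW, so W = L/λ
W = 5.3/24.4 = 0.2172 seconds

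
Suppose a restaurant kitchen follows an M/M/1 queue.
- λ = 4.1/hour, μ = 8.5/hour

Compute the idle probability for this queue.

ρ = λ/μ = 4.1/8.5 = 0.4824
P(0) = 1 - ρ = 1 - 0.4824 = 0.5176
The server is idle 51.76% of the time.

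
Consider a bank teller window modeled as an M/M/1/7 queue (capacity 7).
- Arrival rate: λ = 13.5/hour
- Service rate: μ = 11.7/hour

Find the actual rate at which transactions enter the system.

ρ = λ/μ = 13.5/11.7 = 1.15385
P₀ = (1-ρ)/(1-ρ^(K+1)) = (1-1.15385)/(1-1.15385^8) = -0.15385/-2.1419 = 0.07183
P_K = P₀×ρ^K = 0.07183 × 1.15385^7 = 0.07183 × 2.7230 = 0.1956
λ_eff = λ(1-P_K) = 13.5 × (1 - 0.195585) = 13.5 × 0.804415 = 10.8596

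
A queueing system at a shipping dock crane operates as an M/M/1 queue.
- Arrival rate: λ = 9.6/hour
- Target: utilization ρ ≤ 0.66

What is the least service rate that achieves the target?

ρ = λ/μ, so μ = λ/ρ
μ ≥ 9.6/0.66 = 14.5455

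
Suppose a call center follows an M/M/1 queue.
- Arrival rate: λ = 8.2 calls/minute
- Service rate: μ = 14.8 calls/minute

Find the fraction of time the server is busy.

Server utilization: ρ = λ/μ
ρ = 8.2/14.8 = 0.5541
The server is busy 55.41% of the time.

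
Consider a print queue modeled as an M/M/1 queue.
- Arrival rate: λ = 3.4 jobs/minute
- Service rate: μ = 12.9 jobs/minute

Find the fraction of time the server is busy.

Server utilization: ρ = λ/μ
ρ = 3.4/12.9 = 0.2636
The server is busy 26.36% of the time.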